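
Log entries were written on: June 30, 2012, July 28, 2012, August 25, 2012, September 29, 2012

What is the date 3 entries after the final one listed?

Every date is a Saturday; gaps 28, 28, 35 days.
Each is the last Saturday of its month (at least one falls on the 29th or later, ruling out '4th Saturday').
October 2012 ends with Saturday October 27, 2012.
Last Saturday of November 2012: November 24, 2012.
December 2012 ends with Saturday December 29, 2012.

December 29, 2012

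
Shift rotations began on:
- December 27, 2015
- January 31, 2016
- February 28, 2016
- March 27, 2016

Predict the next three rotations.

April 24, 2016; May 29, 2016; June 26, 2016

Every date is a Sunday; gaps 35, 28, 28 days.
Each is the last Sunday of its month (at least one falls on the 29th or later, ruling out '4th Sunday').
Last Sunday of April 2016: April 24, 2016.
May 2016 ends with Sunday May 29, 2016.
Last Sunday of June 2016: June 26, 2016.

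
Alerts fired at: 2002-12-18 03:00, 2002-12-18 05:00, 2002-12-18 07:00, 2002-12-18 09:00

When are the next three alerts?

Spacing: 2, 2, 2 h — constant 2 h.
2002-12-18 09:00 + 2 h = 2002-12-18 11:00.
2002-12-18 11:00 + 2 h = 2002-12-18 13:00.
2002-12-18 13:00 + 2 h = 2002-12-18 15:00.

2002-12-18 11:00, 2002-12-18 13:00, 2002-12-18 15:00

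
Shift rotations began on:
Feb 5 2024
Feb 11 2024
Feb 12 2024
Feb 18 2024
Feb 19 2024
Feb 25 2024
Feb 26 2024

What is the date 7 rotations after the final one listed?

The gap pattern 6, 1, 6, 1, 6, 1 repeats every 2 events.
These are the Mondays and Sundays of each week.
The following Sunday is Mar 3 2024.
Next Monday: Mar 4 2024.
Next Sunday: Mar 10 2024.
The following Monday is Mar 11 2024.
Next Sunday: Mar 17 2024.
Next Monday: Mar 18 2024.
Next Sunday: Mar 24 2024.

Mar 24 2024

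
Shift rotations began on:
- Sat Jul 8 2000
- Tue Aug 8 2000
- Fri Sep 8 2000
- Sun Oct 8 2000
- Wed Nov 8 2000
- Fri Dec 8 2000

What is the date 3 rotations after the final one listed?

Thu Mar 8 2001

Gaps: 31, 31, 30, 31, 30 days — not constant. Every event is on the 8th of the month.
Pattern: the 8th of each month.
Next: January 2001 → Mon Jan 8 2001.
Next: February 2001 → Thu Feb 8 2001.
Next: March 2001 → Thu Mar 8 2001.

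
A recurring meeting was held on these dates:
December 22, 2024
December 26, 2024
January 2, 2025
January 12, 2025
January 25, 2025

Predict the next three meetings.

Gaps: 4, 7, 10, 13 days — each gap is 3 larger than the previous one.
Next gap: 16 days. January 25, 2025 + 16 days = February 10, 2025.
Next gap: 19 days. February 10, 2025 + 19 days = March 1, 2025.
Next gap: 22 days. March 1, 2025 + 22 days = March 23, 2025.

February 10, 2025; March 1, 2025; March 23, 2025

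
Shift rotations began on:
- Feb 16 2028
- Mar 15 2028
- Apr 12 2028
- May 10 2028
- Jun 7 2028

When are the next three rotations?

Every event comes 28 days after the last (28, 28, 28, 28).
Jun 7 2028 + 28 days = Jul 5 2028.
Jul 5 2028 + 28 days = Aug 2 2028.
Aug 2 2028 + 28 days = Aug 30 2028.

Jul 5 2028, Aug 2 2028, Aug 30 2028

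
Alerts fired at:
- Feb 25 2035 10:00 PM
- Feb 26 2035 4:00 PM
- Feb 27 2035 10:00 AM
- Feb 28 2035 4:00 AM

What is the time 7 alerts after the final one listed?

Gaps: 18, 18, 18 hours — each event is 18 hours after the previous one.
Feb 28 2035 4:00 AM + 18 h = Feb 28 2035 10:00 PM.
Feb 28 2035 10:00 PM + 18 h = Mar 1 2035 4:00 PM.
Mar 1 2035 4:00 PM + 18 h = Mar 2 2035 10:00 AM.
Mar 2 2035 10:00 AM + 18 h = Mar 3 2035 4:00 AM.
Mar 3 2035 4:00 AM + 18 h = Mar 3 2035 10:00 PM.
Mar 3 2035 10:00 PM + 18 h = Mar 4 2035 4:00 PM.
Mar 4 2035 4:00 PM + 18 h = Mar 5 2035 10:00 AM.

Mar 5 2035 10:00 AM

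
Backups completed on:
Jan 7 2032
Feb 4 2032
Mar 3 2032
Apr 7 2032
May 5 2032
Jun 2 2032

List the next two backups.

Gaps: 28, 28, 35, 28, 28 days — a mix of 28 and 35. Every date is a Wednesday.
Each is the 1st Wednesday of its month.
1st Wednesday of July 2032: Jul 7 2032.
August 2032 — 1st Wednesday is Aug 4 2032.

Jul 7 2032, Aug 4 2032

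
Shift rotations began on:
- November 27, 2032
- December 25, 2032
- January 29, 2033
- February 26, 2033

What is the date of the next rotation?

These are Saturdays with 28, 35, 28-day gaps.
Each is the final Saturday of its month — January 29, 2033 is past the 28th, so '4th Saturday' doesn't fit.
March 2033 ends with Saturday March 26, 2033.

March 26, 2033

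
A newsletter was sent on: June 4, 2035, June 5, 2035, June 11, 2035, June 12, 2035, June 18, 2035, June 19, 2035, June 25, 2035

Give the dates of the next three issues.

June 26, 2035; July 2, 2035; July 3, 2035

Gaps: 1, 6, 1, 6, 1, 6 days — not constant, but cyclic with period 2.
The events fall on every Monday and Tuesday.
The following Tuesday is June 26, 2035.
Next Monday: July 2, 2035.
The following Tuesday is July 3, 2035.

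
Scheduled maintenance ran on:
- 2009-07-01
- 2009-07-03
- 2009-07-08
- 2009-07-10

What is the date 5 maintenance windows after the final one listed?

Gaps: 2, 5, 2 days — not constant, but cyclic with period 2.
The events fall on every Wednesday and Friday.
Next Wednesday: 2009-07-15.
The following Friday is 2009-07-17.
Next Wednesday: 2009-07-22.
The following Friday is 2009-07-24.
Next Wednesday: 2009-07-29.

2009-07-29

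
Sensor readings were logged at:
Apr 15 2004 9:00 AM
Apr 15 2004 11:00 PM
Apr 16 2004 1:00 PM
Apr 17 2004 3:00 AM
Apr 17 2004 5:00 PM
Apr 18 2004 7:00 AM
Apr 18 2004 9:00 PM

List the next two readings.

Spacing: 14, 14, 14, 14, 14, 14 h — constant 14 h.
Apr 18 2004 9:00 PM + 14 h = Apr 19 2004 11:00 AM.
Apr 19 2004 11:00 AM + 14 h = Apr 20 2004 1:00 AM.

Apr 19 2004 11:00 AM, Apr 20 2004 1:00 AM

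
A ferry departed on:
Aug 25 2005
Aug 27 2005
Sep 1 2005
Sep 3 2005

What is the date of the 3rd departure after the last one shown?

The gap pattern 2, 5, 2 repeats every 2 events.
These are the Thursdays and Saturdays of each week.
Next Thursday: Sep 8 2005.
The following Saturday is Sep 10 2005.
The following Thursday is Sep 15 2005.

Sep 15 2005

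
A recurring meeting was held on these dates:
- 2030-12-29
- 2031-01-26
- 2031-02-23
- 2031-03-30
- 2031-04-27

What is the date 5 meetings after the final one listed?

Every date is a Sunday; gaps 28, 28, 35, 28 days.
Each is the last Sunday of its month (at least one falls on the 29th or later, ruling out '4th Sunday').
Last Sunday of May 2031: 2031-05-25.
June 2031 ends with Sunday 2031-06-29.
July 2031 ends with Sunday 2031-07-27.
Last Sunday of August 2031: 2031-08-31.
Last Sunday of September 2031: 2031-09-28.

2031-09-28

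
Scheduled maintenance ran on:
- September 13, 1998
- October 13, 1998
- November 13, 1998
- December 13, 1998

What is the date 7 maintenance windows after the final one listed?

The day-of-month is always 13 (30, 31, 30 days between events).
So this recurs on the 13th of each month.
January 1999: January 13, 1999.
February 1999: February 13, 1999.
March 1999: March 13, 1999.
Next: April 1999 → April 13, 1999.
Next: May 1999 → May 13, 1999.
Next: June 1999 → June 13, 1999.
Next: July 1999 → July 13, 1999.

July 13, 1999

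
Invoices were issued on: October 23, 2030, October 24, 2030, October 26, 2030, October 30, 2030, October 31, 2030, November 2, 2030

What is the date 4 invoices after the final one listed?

The gap pattern 1, 2, 4, 1, 2 repeats every 3 events.
These are the Wednesdays, Thursdays and Saturdays of each week.
Next Wednesday: November 6, 2030.
Next Thursday: November 7, 2030.
Next Saturday: November 9, 2030.
The following Wednesday is November 13, 2030.

November 13, 2030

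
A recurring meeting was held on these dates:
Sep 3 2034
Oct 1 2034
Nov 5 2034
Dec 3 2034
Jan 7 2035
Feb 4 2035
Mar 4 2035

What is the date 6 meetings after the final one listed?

Sep 2 2035

Gaps: 28, 35, 28, 35, 28, 28 days — a mix of 28 and 35. Every date is a Sunday.
Each is the 1st Sunday of its month.
1st Sunday of April 2035: Apr 1 2035.
May 2035 — 1st Sunday is May 6 2035.
June 2035 — 1st Sunday is Jun 3 2035.
July 2035 — 1st Sunday is Jul 1 2035.
August 2035 — 1st Sunday is Aug 5 2035.
1st Sunday of September 2035: Sep 2 2035.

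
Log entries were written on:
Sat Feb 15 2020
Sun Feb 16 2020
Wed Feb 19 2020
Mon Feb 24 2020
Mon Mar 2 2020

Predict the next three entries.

Gaps: 1, 3, 5, 7 days — each gap is 2 larger than the previous one.
Next gap: 9 days. Mon Mar 2 2020 + 9 days = Wed Mar 11 2020.
Next gap: 11 days. Wed Mar 11 2020 + 11 days = Sun Mar 22 2020.
Next gap: 13 days. Sun Mar 22 2020 + 13 days = Sat Apr 4 2020.

Wed Mar 11 2020, Sun Mar 22 2020, Sat Apr 4 2020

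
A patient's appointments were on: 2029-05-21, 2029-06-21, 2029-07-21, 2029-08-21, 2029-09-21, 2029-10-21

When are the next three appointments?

The day-of-month is always 21 (31, 30, 31, 31, 30 days between events).
So this recurs on the 21st of each month.
Next: November 2029 → 2029-11-21.
December 2029: 2029-12-21.
January 2030: 2030-01-21.

2029-11-21, 2029-12-21, 2030-01-21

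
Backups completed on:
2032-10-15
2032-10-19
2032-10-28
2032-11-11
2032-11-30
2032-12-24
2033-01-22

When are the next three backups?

2033-02-25, 2033-04-05, 2033-05-19

The spacing grows by 5 each time: 4, 9, 14, 19, 24, 29 days.
Next gap: 34 days. 2033-01-22 + 34 days = 2033-02-25.
Next gap: 39 days. 2033-02-25 + 39 days = 2033-04-05.
Next gap: 44 days. 2033-04-05 + 44 days = 2033-05-19.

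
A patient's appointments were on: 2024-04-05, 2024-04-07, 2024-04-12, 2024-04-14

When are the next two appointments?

Gaps: 2, 5, 2 days — not constant, but cyclic with period 2.
The events fall on every Friday and Sunday.
Next Friday: 2024-04-19.
Next Sunday: 2024-04-21.

2024-04-19, 2024-04-21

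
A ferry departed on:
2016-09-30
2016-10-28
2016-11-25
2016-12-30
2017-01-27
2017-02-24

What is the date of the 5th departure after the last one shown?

2017-07-28

Every date is a Friday; gaps 28, 28, 35, 28, 28 days.
Each is the last Friday of its month (at least one falls on the 29th or later, ruling out '4th Friday').
Last Friday of March 2017: 2017-03-31.
Last Friday of April 2017: 2017-04-28.
Last Friday of May 2017: 2017-05-26.
Last Friday of June 2017: 2017-06-30.
July 2017 ends with Friday 2017-07-28.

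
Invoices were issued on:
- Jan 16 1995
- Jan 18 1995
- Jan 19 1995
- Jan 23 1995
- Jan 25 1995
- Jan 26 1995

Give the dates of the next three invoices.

Jan 30 1995, Feb 1 1995, Feb 2 1995

The gap pattern 2, 1, 4, 2, 1 repeats every 3 events.
These are the Mondays, Wednesdays and Thursdays of each week.
Next Monday: Jan 30 1995.
Next Wednesday: Feb 1 1995.
Next Thursday: Feb 2 1995.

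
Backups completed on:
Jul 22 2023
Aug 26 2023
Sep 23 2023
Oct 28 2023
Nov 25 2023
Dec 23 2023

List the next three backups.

Jan 27 2024, Feb 24 2024, Mar 23 2024

These are Saturdays at 28- or 35-day spacing (35, 28, 35, 28, 28).
The pattern: 4th Saturday of the month.
4th Saturday of January 2024: Jan 27 2024.
February 2024 — 4th Saturday is Feb 24 2024.
March 2024 — 4th Saturday is Mar 23 2024.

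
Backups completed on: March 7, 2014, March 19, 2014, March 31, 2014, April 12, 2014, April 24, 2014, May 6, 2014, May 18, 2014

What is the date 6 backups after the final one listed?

The spacing is 12, 12, 12, 12, 12, 12 days — always 12 days.
May 18, 2014 + 12 days = May 30, 2014.
May 30, 2014 + 12 days = June 11, 2014.
June 11, 2014 + 12 days = June 23, 2014.
June 23, 2014 + 12 days = July 5, 2014.
July 5, 2014 + 12 days = July 17, 2014.
July 17, 2014 + 12 days = July 29, 2014.

July 29, 2014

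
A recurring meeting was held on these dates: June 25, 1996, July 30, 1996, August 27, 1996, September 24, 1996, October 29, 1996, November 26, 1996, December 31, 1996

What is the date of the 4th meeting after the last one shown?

April 29, 1997

Every date is a Tuesday; gaps 35, 28, 28, 35, 28, 35 days.
Each is the last Tuesday of its month (at least one falls on the 29th or later, ruling out '4th Tuesday').
Last Tuesday of January 1997: January 28, 1997.
February 1997 ends with Tuesday February 25, 1997.
Last Tuesday of March 1997: March 25, 1997.
April 1997 ends with Tuesday April 29, 1997.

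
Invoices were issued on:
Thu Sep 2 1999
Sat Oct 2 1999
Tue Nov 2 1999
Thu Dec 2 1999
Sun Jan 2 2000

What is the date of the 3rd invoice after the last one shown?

Sun Apr 2 2000

Each date is the 2nd; the gaps (30, 31, 30, 31) track the month lengths.
The rule is the 2nd of each month.
February 2000: Wed Feb 2 2000.
March 2000: Thu Mar 2 2000.
Next: April 2000 → Sun Apr 2 2000.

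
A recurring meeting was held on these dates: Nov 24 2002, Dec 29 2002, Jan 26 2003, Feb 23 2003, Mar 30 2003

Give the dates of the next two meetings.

These are Sundays with 35, 28, 28, 35-day gaps.
Each is the final Sunday of its month — Dec 29 2002 is past the 28th, so '4th Sunday' doesn't fit.
Last Sunday of April 2003: Apr 27 2003.
May 2003 ends with Sunday May 25 2003.

Apr 27 2003, May 25 2003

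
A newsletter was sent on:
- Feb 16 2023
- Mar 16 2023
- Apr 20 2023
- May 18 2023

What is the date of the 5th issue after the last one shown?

These are Thursdays at 28- or 35-day spacing (28, 35, 28).
The pattern: 3rd Thursday of the month.
3rd Thursday of June 2023: Jun 15 2023.
3rd Thursday of July 2023: Jul 20 2023.
3rd Thursday of August 2023: Aug 17 2023.
September 2023 — 3rd Thursday is Sep 21 2023.
3rd Thursday of October 2023: Oct 19 2023.

Oct 19 2023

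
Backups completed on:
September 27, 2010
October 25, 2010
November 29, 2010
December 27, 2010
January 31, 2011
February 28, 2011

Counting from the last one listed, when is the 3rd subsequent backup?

Every date is a Monday; gaps 28, 35, 28, 35, 28 days.
Each is the last Monday of its month (at least one falls on the 29th or later, ruling out '4th Monday').
Last Monday of March 2011: March 28, 2011.
Last Monday of April 2011: April 25, 2011.
Last Monday of May 2011: May 30, 2011.

May 30, 2011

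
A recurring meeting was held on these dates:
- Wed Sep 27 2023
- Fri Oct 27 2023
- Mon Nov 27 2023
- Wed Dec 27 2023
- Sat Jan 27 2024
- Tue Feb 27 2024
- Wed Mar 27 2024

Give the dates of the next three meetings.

The day-of-month is always 27 (30, 31, 30, 31, 31, 29 days between events).
So this recurs on the 27th of each month.
April 2024: Sat Apr 27 2024.
May 2024: Mon May 27 2024.
June 2024: Thu Jun 27 2024.

Sat Apr 27 2024, Mon May 27 2024, Thu Jun 27 2024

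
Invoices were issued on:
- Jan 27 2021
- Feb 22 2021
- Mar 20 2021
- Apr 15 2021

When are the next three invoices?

Every event comes 26 days after the last (26, 26, 26).
Apr 15 2021 + 26 days = May 11 2021.
May 11 2021 + 26 days = Jun 6 2021.
Jun 6 2021 + 26 days = Jul 2 2021.

May 11 2021, Jun 6 2021, Jul 2 2021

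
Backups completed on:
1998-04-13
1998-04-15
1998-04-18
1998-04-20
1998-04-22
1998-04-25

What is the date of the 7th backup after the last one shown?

1998-05-11

Every event lands on a Monday or Wednesday or Saturday (gaps cycle 2, 3, 2, 2, 3).
So the schedule is: every Monday, Wednesday and Saturday.
The following Monday is 1998-04-27.
The following Wednesday is 1998-04-29.
The following Saturday is 1998-05-02.
Next Monday: 1998-05-04.
The following Wednesday is 1998-05-06.
The following Saturday is 1998-05-09.
The following Monday is 1998-05-11.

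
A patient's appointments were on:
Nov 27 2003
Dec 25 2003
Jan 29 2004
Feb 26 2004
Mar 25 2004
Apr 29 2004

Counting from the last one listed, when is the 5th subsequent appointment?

Sep 30 2004

All Thursdays; the gaps (28, 35, 28, 28, 35) vary with month length.
This is the last Thursday of each month.
May 2004 ends with Thursday May 27 2004.
Last Thursday of June 2004: Jun 24 2004.
Last Thursday of July 2004: Jul 29 2004.
Last Thursday of August 2004: Aug 26 2004.
September 2004 ends with Thursday Sep 30 2004.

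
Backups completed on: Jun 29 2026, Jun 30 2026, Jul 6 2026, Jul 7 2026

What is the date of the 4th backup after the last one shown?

Every event lands on a Monday or Tuesday (gaps cycle 1, 6, 1).
So the schedule is: every Monday and Tuesday.
Next Monday: Jul 13 2026.
Next Tuesday: Jul 14 2026.
The following Monday is Jul 20 2026.
Next Tuesday: Jul 21 2026.

Jul 21 2026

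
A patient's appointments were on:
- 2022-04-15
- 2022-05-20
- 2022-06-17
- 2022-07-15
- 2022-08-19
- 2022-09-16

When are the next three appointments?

2022-10-21, 2022-11-18, 2022-12-16

All dates are Fridays, 35, 28, 28, 35, 28 days apart.
Specifically, the 3rd Friday of each month.
3rd Friday of October 2022: 2022-10-21.
3rd Friday of November 2022: 2022-11-18.
3rd Friday of December 2022: 2022-12-16.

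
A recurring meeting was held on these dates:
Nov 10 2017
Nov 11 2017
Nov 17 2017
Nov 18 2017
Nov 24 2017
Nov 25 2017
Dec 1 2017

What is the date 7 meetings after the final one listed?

Dec 23 2017

Gaps: 1, 6, 1, 6, 1, 6 days — not constant, but cyclic with period 2.
The events fall on every Friday and Saturday.
Next Saturday: Dec 2 2017.
The following Friday is Dec 8 2017.
The following Saturday is Dec 9 2017.
The following Friday is Dec 15 2017.
Next Saturday: Dec 16 2017.
Next Friday: Dec 22 2017.
The following Saturday is Dec 23 2017.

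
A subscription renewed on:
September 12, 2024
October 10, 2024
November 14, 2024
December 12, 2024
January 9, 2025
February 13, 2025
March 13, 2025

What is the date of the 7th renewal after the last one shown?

Gaps: 28, 35, 28, 28, 35, 28 days — a mix of 28 and 35. Every date is a Thursday.
Each is the 2nd Thursday of its month.
April 2025 — 2nd Thursday is April 10, 2025.
May 2025 — 2nd Thursday is May 8, 2025.
2nd Thursday of June 2025: June 12, 2025.
July 2025 — 2nd Thursday is July 10, 2025.
August 2025 — 2nd Thursday is August 14, 2025.
September 2025 — 2nd Thursday is September 11, 2025.
October 2025 — 2nd Thursday is October 9, 2025.

October 9, 2025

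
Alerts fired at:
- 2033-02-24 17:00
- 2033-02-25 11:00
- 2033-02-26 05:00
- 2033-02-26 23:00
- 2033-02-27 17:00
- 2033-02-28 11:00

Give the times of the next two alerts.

The interval is a steady 18 hours (18, 18, 18, 18, 18).
2033-02-28 11:00 + 18 h = 2033-03-01 05:00.
2033-03-01 05:00 + 18 h = 2033-03-01 23:00.

2033-03-01 05:00, 2033-03-01 23:00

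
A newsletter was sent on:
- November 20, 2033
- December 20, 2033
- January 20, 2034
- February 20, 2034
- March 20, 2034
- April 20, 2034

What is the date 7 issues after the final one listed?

November 20, 2034

Each date is the 20th; the gaps (30, 31, 31, 28, 31) track the month lengths.
The rule is the 20th of each month.
Next: May 2034 → May 20, 2034.
June 2034: June 20, 2034.
July 2034: July 20, 2034.
Next: August 2034 → August 20, 2034.
September 2034: September 20, 2034.
Next: October 2034 → October 20, 2034.
Next: November 2034 → November 20, 2034.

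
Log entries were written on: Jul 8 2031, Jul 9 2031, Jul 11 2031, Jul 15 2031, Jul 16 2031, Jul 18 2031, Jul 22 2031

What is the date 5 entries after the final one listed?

Every event lands on a Tuesday or Wednesday or Friday (gaps cycle 1, 2, 4, 1, 2, 4).
So the schedule is: every Tuesday, Wednesday and Friday.
The following Wednesday is Jul 23 2031.
Next Friday: Jul 25 2031.
The following Tuesday is Jul 29 2031.
The following Wednesday is Jul 30 2031.
Next Friday: Aug 1 2031.

Aug 1 2031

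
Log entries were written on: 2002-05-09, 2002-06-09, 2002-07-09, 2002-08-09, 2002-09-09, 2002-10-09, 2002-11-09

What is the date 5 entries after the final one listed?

2003-04-09

The day-of-month is always 9 (31, 30, 31, 31, 30, 31 days between events).
So this recurs on the 9th of each month.
December 2002: 2002-12-09.
Next: January 2003 → 2003-01-09.
Next: February 2003 → 2003-02-09.
Next: March 2003 → 2003-03-09.
April 2003: 2003-04-09.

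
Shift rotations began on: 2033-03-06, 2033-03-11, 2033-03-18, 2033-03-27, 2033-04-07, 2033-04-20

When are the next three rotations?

Gaps: 5, 7, 9, 11, 13 days — each gap is 2 larger than the previous one.
Next gap: 15 days. 2033-04-20 + 15 days = 2033-05-05.
Next gap: 17 days. 2033-05-05 + 17 days = 2033-05-22.
Next gap: 19 days. 2033-05-22 + 19 days = 2033-06-10.

2033-05-05, 2033-05-22, 2033-06-10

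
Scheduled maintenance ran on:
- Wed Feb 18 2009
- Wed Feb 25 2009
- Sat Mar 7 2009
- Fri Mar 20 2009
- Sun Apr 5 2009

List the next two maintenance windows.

Gaps: 7, 10, 13, 16 days — each gap is 3 larger than the previous one.
Next gap: 19 days. Sun Apr 5 2009 + 19 days = Fri Apr 24 2009.
Next gap: 22 days. Fri Apr 24 2009 + 22 days = Sat May 16 2009.

Fri Apr 24 2009, Sat May 16 2009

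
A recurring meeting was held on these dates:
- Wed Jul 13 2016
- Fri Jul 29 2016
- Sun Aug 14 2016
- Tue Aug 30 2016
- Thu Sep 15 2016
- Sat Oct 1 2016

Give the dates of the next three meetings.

Every event comes 16 days after the last (16, 16, 16, 16, 16).
Sat Oct 1 2016 + 16 days = Mon Oct 17 2016.
Mon Oct 17 2016 + 16 days = Wed Nov 2 2016.
Wed Nov 2 2016 + 16 days = Fri Nov 18 2016.

Mon Oct 17 2016, Wed Nov 2 2016, Fri Nov 18 2016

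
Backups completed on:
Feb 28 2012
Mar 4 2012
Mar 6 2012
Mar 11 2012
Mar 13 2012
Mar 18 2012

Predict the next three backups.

Gaps: 5, 2, 5, 2, 5 days — not constant, but cyclic with period 2.
The events fall on every Tuesday and Sunday.
Next Tuesday: Mar 20 2012.
Next Sunday: Mar 25 2012.
The following Tuesday is Mar 27 2012.

Mar 20 2012, Mar 25 2012, Mar 27 2012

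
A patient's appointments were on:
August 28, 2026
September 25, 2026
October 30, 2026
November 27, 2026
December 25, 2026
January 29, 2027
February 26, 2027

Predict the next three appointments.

March 26, 2027; April 30, 2027; May 28, 2027

These are Fridays with 28, 35, 28, 28, 35, 28-day gaps.
Each is the final Friday of its month — October 30, 2026 is past the 28th, so '4th Friday' doesn't fit.
March 2027 ends with Friday March 26, 2027.
Last Friday of April 2027: April 30, 2027.
Last Friday of May 2027: May 28, 2027.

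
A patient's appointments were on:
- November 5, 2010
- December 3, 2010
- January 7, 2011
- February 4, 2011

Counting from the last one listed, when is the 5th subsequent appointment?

July 1, 2011

Gaps: 28, 35, 28 days — a mix of 28 and 35. Every date is a Friday.
Each is the 1st Friday of its month.
March 2011 — 1st Friday is March 4, 2011.
1st Friday of April 2011: April 1, 2011.
May 2011 — 1st Friday is May 6, 2011.
1st Friday of June 2011: June 3, 2011.
July 2011 — 1st Friday is July 1, 2011.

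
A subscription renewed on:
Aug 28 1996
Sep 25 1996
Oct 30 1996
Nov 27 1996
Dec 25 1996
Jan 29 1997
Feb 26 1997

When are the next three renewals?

All Wednesdays; the gaps (28, 35, 28, 28, 35, 28) vary with month length.
This is the last Wednesday of each month.
Last Wednesday of March 1997: Mar 26 1997.
April 1997 ends with Wednesday Apr 30 1997.
Last Wednesday of May 1997: May 28 1997.

Mar 26 1997, Apr 30 1997, May 28 1997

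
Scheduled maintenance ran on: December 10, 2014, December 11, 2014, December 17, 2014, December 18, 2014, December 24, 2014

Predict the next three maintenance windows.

Every event lands on a Wednesday or Thursday (gaps cycle 1, 6, 1, 6).
So the schedule is: every Wednesday and Thursday.
Next Thursday: December 25, 2014.
Next Wednesday: December 31, 2014.
The following Thursday is January 1, 2015.

December 25, 2014; December 31, 2014; January 1, 2015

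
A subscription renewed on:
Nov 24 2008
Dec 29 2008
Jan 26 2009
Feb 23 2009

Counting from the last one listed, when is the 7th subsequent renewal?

Every date is a Monday; gaps 35, 28, 28 days.
Each is the last Monday of its month (at least one falls on the 29th or later, ruling out '4th Monday').
March 2009 ends with Monday Mar 30 2009.
Last Monday of April 2009: Apr 27 2009.
May 2009 ends with Monday May 25 2009.
June 2009 ends with Monday Jun 29 2009.
Last Monday of July 2009: Jul 27 2009.
Last Monday of August 2009: Aug 31 2009.
Last Monday of September 2009: Sep 28 2009.

Sep 28 2009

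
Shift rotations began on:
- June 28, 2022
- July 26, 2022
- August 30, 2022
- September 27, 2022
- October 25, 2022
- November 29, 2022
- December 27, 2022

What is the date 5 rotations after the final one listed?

May 30, 2023

Every date is a Tuesday; gaps 28, 35, 28, 28, 35, 28 days.
Each is the last Tuesday of its month (at least one falls on the 29th or later, ruling out '4th Tuesday').
January 2023 ends with Tuesday January 31, 2023.
February 2023 ends with Tuesday February 28, 2023.
Last Tuesday of March 2023: March 28, 2023.
Last Tuesday of April 2023: April 25, 2023.
Last Tuesday of May 2023: May 30, 2023.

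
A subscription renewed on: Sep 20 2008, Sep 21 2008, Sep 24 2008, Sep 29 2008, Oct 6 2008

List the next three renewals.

Oct 15 2008, Oct 26 2008, Nov 8 2008

Gaps: 1, 3, 5, 7 days — each gap is 2 larger than the previous one.
Next gap: 9 days. Oct 6 2008 + 9 days = Oct 15 2008.
Next gap: 11 days. Oct 15 2008 + 11 days = Oct 26 2008.
Next gap: 13 days. Oct 26 2008 + 13 days = Nov 8 2008.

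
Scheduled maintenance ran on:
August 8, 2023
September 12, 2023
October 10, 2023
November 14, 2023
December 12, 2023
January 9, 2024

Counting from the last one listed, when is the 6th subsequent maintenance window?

July 9, 2024

These are Tuesdays at 28- or 35-day spacing (35, 28, 35, 28, 28).
The pattern: 2nd Tuesday of the month.
February 2024 — 2nd Tuesday is February 13, 2024.
2nd Tuesday of March 2024: March 12, 2024.
2nd Tuesday of April 2024: April 9, 2024.
May 2024 — 2nd Tuesday is May 14, 2024.
2nd Tuesday of June 2024: June 11, 2024.
July 2024 — 2nd Tuesday is July 9, 2024.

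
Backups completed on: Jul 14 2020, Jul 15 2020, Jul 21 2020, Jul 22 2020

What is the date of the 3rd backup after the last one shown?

Aug 4 2020

The gap pattern 1, 6, 1 repeats every 2 events.
These are the Tuesdays and Wednesdays of each week.
Next Tuesday: Jul 28 2020.
Next Wednesday: Jul 29 2020.
The following Tuesday is Aug 4 2020.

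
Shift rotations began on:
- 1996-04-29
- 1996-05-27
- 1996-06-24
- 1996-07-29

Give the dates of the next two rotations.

All Mondays; the gaps (28, 28, 35) vary with month length.
This is the last Monday of each month.
Last Monday of August 1996: 1996-08-26.
Last Monday of September 1996: 1996-09-30.

1996-08-26, 1996-09-30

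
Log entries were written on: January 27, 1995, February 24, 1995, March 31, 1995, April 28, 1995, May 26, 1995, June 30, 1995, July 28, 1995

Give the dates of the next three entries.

August 25, 1995; September 29, 1995; October 27, 1995

All Fridays; the gaps (28, 35, 28, 28, 35, 28) vary with month length.
This is the last Friday of each month.
August 1995 ends with Friday August 25, 1995.
September 1995 ends with Friday September 29, 1995.
Last Friday of October 1995: October 27, 1995.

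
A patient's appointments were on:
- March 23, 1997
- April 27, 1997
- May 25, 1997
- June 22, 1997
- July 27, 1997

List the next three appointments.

All dates are Sundays, 35, 28, 28, 35 days apart.
Specifically, the 4th Sunday of each month.
August 1997 — 4th Sunday is August 24, 1997.
4th Sunday of September 1997: September 28, 1997.
October 1997 — 4th Sunday is October 26, 1997.

August 24, 1997; September 28, 1997; October 26, 1997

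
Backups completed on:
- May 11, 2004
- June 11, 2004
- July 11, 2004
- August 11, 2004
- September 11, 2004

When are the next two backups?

The day-of-month is always 11 (31, 30, 31, 31 days between events).
So this recurs on the 11th of each month.
October 2004: October 11, 2004.
Next: November 2004 → November 11, 2004.

October 11, 2004; November 11, 2004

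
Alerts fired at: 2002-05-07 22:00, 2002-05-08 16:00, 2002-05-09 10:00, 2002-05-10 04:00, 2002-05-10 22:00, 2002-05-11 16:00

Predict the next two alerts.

Gaps: 18, 18, 18, 18, 18 hours — each event is 18 hours after the previous one.
2002-05-11 16:00 + 18 h = 2002-05-12 10:00.
2002-05-12 10:00 + 18 h = 2002-05-13 04:00.

2002-05-12 10:00, 2002-05-13 04:00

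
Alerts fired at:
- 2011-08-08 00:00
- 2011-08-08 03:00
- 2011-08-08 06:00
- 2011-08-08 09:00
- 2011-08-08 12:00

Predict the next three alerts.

Gaps: 3, 3, 3, 3 hours — each event is 3 hours after the previous one.
2011-08-08 12:00 + 3 h = 2011-08-08 15:00.
2011-08-08 15:00 + 3 h = 2011-08-08 18:00.
2011-08-08 18:00 + 3 h = 2011-08-08 21:00.

2011-08-08 15:00, 2011-08-08 18:00, 2011-08-08 21:00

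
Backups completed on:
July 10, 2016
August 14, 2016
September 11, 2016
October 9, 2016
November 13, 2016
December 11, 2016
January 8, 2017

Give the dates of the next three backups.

These are Sundays at 28- or 35-day spacing (35, 28, 28, 35, 28, 28).
The pattern: 2nd Sunday of the month.
February 2017 — 2nd Sunday is February 12, 2017.
March 2017 — 2nd Sunday is March 12, 2017.
2nd Sunday of April 2017: April 9, 2017.

February 12, 2017; March 12, 2017; April 9, 2017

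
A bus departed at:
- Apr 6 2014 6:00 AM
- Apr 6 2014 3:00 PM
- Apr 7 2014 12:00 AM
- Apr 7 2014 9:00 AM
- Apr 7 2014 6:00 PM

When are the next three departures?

Gaps: 9, 9, 9, 9 hours — each event is 9 hours after the previous one.
Apr 7 2014 6:00 PM + 9 h = Apr 8 2014 3:00 AM.
Apr 8 2014 3:00 AM + 9 h = Apr 8 2014 12:00 PM.
Apr 8 2014 12:00 PM + 9 h = Apr 8 2014 9:00 PM.

Apr 8 2014 3:00 AM, Apr 8 2014 12:00 PM, Apr 8 2014 9:00 PM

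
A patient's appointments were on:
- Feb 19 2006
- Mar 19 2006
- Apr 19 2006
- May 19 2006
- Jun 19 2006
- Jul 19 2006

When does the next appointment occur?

The day-of-month is always 19 (28, 31, 30, 31, 30 days between events).
So this recurs on the 19th of each month.
Next: August 2006 → Aug 19 2006.

Aug 19 2006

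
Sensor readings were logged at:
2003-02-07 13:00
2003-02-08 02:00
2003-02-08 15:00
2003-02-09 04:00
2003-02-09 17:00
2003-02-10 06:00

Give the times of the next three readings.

Spacing: 13, 13, 13, 13, 13 h — constant 13 h.
2003-02-10 06:00 + 13 h = 2003-02-10 19:00.
2003-02-10 19:00 + 13 h = 2003-02-11 08:00.
2003-02-11 08:00 + 13 h = 2003-02-11 21:00.

2003-02-10 19:00, 2003-02-11 08:00, 2003-02-11 21:00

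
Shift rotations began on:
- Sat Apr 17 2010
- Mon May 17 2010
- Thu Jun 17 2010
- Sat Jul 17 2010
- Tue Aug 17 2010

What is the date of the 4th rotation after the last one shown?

Gaps: 30, 31, 30, 31 days — not constant. Every event is on the 17th of the month.
Pattern: the 17th of each month.
September 2010: Fri Sep 17 2010.
Next: October 2010 → Sun Oct 17 2010.
Next: November 2010 → Wed Nov 17 2010.
December 2010: Fri Dec 17 2010.

Fri Dec 17 2010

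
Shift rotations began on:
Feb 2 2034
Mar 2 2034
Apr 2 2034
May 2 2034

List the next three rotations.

The day-of-month is always 2 (28, 31, 30 days between events).
So this recurs on the 2nd of each month.
June 2034: Jun 2 2034.
Next: July 2034 → Jul 2 2034.
August 2034: Aug 2 2034.

Jun 2 2034, Jul 2 2034, Aug 2 2034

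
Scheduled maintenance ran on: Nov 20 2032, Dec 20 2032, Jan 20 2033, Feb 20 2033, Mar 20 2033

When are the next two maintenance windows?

The day-of-month is always 20 (30, 31, 31, 28 days between events).
So this recurs on the 20th of each month.
Next: April 2033 → Apr 20 2033.
May 2033: May 20 2033.

Apr 20 2033, May 20 2033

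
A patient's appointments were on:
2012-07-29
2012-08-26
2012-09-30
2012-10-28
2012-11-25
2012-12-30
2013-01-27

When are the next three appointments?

2013-02-24, 2013-03-31, 2013-04-28

All Sundays; the gaps (28, 35, 28, 28, 35, 28) vary with month length.
This is the last Sunday of each month.
Last Sunday of February 2013: 2013-02-24.
March 2013 ends with Sunday 2013-03-31.
Last Sunday of April 2013: 2013-04-28.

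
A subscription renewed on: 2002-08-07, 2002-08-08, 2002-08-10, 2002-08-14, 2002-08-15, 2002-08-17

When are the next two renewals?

2002-08-21, 2002-08-22

The gap pattern 1, 2, 4, 1, 2 repeats every 3 events.
These are the Wednesdays, Thursdays and Saturdays of each week.
Next Wednesday: 2002-08-21.
The following Thursday is 2002-08-22.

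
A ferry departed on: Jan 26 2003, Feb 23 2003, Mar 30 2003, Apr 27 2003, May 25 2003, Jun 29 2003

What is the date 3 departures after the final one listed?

Every date is a Sunday; gaps 28, 35, 28, 28, 35 days.
Each is the last Sunday of its month (at least one falls on the 29th or later, ruling out '4th Sunday').
Last Sunday of July 2003: Jul 27 2003.
Last Sunday of August 2003: Aug 31 2003.
Last Sunday of September 2003: Sep 28 2003.

Sep 28 2003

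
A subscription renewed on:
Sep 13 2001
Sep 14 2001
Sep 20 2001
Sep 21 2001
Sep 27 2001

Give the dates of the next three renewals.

Every event lands on a Thursday or Friday (gaps cycle 1, 6, 1, 6).
So the schedule is: every Thursday and Friday.
Next Friday: Sep 28 2001.
Next Thursday: Oct 4 2001.
Next Friday: Oct 5 2001.

Sep 28 2001, Oct 4 2001, Oct 5 2001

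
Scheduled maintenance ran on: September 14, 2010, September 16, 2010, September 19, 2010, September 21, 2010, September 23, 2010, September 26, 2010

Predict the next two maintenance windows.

September 28, 2010; September 30, 2010

The gap pattern 2, 3, 2, 2, 3 repeats every 3 events.
These are the Tuesdays, Thursdays and Sundays of each week.
The following Tuesday is September 28, 2010.
Next Thursday: September 30, 2010.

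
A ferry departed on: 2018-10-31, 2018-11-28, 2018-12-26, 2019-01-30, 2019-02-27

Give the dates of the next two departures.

2019-03-27, 2019-04-24

All Wednesdays; the gaps (28, 28, 35, 28) vary with month length.
This is the last Wednesday of each month.
Last Wednesday of March 2019: 2019-03-27.
Last Wednesday of April 2019: 2019-04-24.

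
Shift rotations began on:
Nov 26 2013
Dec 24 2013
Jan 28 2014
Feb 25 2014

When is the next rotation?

All dates are Tuesdays, 28, 35, 28 days apart.
Specifically, the 4th Tuesday of each month.
March 2014 — 4th Tuesday is Mar 25 2014.

Mar 25 2014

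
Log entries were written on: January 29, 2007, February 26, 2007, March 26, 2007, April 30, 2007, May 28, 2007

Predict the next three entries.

June 25, 2007; July 30, 2007; August 27, 2007

Every date is a Monday; gaps 28, 28, 35, 28 days.
Each is the last Monday of its month (at least one falls on the 29th or later, ruling out '4th Monday').
June 2007 ends with Monday June 25, 2007.
July 2007 ends with Monday July 30, 2007.
Last Monday of August 2007: August 27, 2007.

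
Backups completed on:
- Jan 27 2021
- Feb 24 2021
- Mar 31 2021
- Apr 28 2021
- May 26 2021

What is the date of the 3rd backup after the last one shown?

Aug 25 2021

All Wednesdays; the gaps (28, 35, 28, 28) vary with month length.
This is the last Wednesday of each month.
June 2021 ends with Wednesday Jun 30 2021.
Last Wednesday of July 2021: Jul 28 2021.
August 2021 ends with Wednesday Aug 25 2021.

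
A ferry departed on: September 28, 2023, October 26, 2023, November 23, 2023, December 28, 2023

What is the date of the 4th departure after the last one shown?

April 25, 2024

These are Thursdays at 28- or 35-day spacing (28, 28, 35).
The pattern: 4th Thursday of the month.
January 2024 — 4th Thursday is January 25, 2024.
February 2024 — 4th Thursday is February 22, 2024.
March 2024 — 4th Thursday is March 28, 2024.
April 2024 — 4th Thursday is April 25, 2024.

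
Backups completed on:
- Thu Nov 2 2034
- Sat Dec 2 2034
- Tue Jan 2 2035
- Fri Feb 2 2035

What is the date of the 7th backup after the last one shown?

Gaps: 30, 31, 31 days — not constant. Every event is on the 2nd of the month.
Pattern: the 2nd of each month.
March 2035: Fri Mar 2 2035.
Next: April 2035 → Mon Apr 2 2035.
Next: May 2035 → Wed May 2 2035.
Next: June 2035 → Sat Jun 2 2035.
Next: July 2035 → Mon Jul 2 2035.
August 2035: Thu Aug 2 2035.
September 2035: Sun Sep 2 2035.

Sun Sep 2 2035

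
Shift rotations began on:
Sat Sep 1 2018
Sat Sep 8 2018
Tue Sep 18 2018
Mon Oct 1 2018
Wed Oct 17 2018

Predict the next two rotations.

Mon Nov 5 2018, Tue Nov 27 2018

Gaps: 7, 10, 13, 16 days — each gap is 3 larger than the previous one.
Next gap: 19 days. Wed Oct 17 2018 + 19 days = Mon Nov 5 2018.
Next gap: 22 days. Mon Nov 5 2018 + 22 days = Tue Nov 27 2018.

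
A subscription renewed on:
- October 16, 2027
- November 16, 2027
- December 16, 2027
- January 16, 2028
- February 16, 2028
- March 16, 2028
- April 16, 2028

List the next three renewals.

Each date is the 16th; the gaps (31, 30, 31, 31, 29, 31) track the month lengths.
The rule is the 16th of each month.
Next: May 2028 → May 16, 2028.
Next: June 2028 → June 16, 2028.
July 2028: July 16, 2028.

May 16, 2028; June 16, 2028; July 16, 2028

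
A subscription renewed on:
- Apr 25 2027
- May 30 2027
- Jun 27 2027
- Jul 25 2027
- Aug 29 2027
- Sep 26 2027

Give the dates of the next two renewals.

All Sundays; the gaps (35, 28, 28, 35, 28) vary with month length.
This is the last Sunday of each month.
Last Sunday of October 2027: Oct 31 2027.
Last Sunday of November 2027: Nov 28 2027.

Oct 31 2027, Nov 28 2027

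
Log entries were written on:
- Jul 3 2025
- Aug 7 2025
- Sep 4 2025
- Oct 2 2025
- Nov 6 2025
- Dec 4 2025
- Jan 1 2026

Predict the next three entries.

Feb 5 2026, Mar 5 2026, Apr 2 2026

Gaps: 35, 28, 28, 35, 28, 28 days — a mix of 28 and 35. Every date is a Thursday.
Each is the 1st Thursday of its month.
February 2026 — 1st Thursday is Feb 5 2026.
1st Thursday of March 2026: Mar 5 2026.
1st Thursday of April 2026: Apr 2 2026.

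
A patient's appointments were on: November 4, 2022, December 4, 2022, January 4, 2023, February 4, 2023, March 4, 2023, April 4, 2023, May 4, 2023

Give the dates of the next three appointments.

June 4, 2023; July 4, 2023; August 4, 2023

The day-of-month is always 4 (30, 31, 31, 28, 31, 30 days between events).
So this recurs on the 4th of each month.
June 2023: June 4, 2023.
July 2023: July 4, 2023.
August 2023: August 4, 2023.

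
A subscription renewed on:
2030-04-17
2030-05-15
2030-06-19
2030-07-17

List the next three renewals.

2030-08-21, 2030-09-18, 2030-10-16

Gaps: 28, 35, 28 days — a mix of 28 and 35. Every date is a Wednesday.
Each is the 3rd Wednesday of its month.
August 2030 — 3rd Wednesday is 2030-08-21.
3rd Wednesday of September 2030: 2030-09-18.
October 2030 — 3rd Wednesday is 2030-10-16.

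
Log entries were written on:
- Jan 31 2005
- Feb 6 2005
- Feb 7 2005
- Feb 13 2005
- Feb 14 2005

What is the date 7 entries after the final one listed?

Mar 13 2005

The gap pattern 6, 1, 6, 1 repeats every 2 events.
These are the Mondays and Sundays of each week.
The following Sunday is Feb 20 2005.
The following Monday is Feb 21 2005.
Next Sunday: Feb 27 2005.
Next Monday: Feb 28 2005.
Next Sunday: Mar 6 2005.
The following Monday is Mar 7 2005.
The following Sunday is Mar 13 2005.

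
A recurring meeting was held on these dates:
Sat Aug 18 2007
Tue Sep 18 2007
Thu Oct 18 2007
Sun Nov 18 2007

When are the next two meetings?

The day-of-month is always 18 (31, 30, 31 days between events).
So this recurs on the 18th of each month.
December 2007: Tue Dec 18 2007.
January 2008: Fri Jan 18 2008.

Tue Dec 18 2007, Fri Jan 18 2008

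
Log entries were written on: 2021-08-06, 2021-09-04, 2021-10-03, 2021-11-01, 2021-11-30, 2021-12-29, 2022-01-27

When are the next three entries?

The spacing is 29, 29, 29, 29, 29, 29 days — always 29 days.
2022-01-27 + 29 days = 2022-02-25.
2022-02-25 + 29 days = 2022-03-26.
2022-03-26 + 29 days = 2022-04-24.

2022-02-25, 2022-03-26, 2022-04-24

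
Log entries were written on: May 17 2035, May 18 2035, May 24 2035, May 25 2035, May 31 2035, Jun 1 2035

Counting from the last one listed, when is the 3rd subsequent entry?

The gap pattern 1, 6, 1, 6, 1 repeats every 2 events.
These are the Thursdays and Fridays of each week.
Next Thursday: Jun 7 2035.
Next Friday: Jun 8 2035.
Next Thursday: Jun 14 2035.

Jun 14 2035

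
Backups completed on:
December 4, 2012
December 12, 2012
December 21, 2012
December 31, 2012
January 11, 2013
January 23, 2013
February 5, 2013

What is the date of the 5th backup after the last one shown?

April 26, 2013

The spacing grows by 1 each time: 8, 9, 10, 11, 12, 13 days.
Next gap: 14 days. February 5, 2013 + 14 days = February 19, 2013.
Next gap: 15 days. February 19, 2013 + 15 days = March 6, 2013.
Next gap: 16 days. March 6, 2013 + 16 days = March 22, 2013.
Next gap: 17 days. March 22, 2013 + 17 days = April 8, 2013.
Next gap: 18 days. April 8, 2013 + 18 days = April 26, 2013.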